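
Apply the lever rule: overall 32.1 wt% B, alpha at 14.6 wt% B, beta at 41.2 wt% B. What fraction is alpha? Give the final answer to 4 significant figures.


f_alpha = (C_beta - C0) / (C_beta - C_alpha)
f_alpha = (41.2 - 32.1) / (41.2 - 14.6)
f_alpha = 0.3421


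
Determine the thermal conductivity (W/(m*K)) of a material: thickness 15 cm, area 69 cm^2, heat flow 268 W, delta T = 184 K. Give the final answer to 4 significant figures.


k = Q*L / (A*dT)
L = 0.15 m, A = 6.9e-03 m^2
k = 268 * 0.15 / (6.9e-03 * 184)
k = 31.66 W/(m*K)


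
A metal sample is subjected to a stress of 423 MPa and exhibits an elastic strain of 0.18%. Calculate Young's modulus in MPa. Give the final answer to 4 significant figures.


E = sigma / epsilon
epsilon = 0.18% = 1.8e-03
E = 423 / 1.8e-03
E = 235000 MPa


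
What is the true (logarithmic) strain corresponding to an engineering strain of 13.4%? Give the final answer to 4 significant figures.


epsilon_true = ln(1 + epsilon_eng)
epsilon_true = ln(1 + 0.134)
epsilon_true = 0.1258


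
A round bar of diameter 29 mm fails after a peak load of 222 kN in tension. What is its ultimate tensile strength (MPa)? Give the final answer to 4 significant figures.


A0 = pi*(d/2)^2 = pi*(29/2)^2 = 660.52 mm^2
UTS = F_max / A0 = 222*1000 / 660.52
UTS = 336.1 MPa


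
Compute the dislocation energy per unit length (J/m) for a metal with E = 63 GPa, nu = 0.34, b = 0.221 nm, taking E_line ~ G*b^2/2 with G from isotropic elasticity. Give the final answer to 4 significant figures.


Step 1: G = E / (2*(1+nu))
G = 63 / (2*(1+0.34)) = 23.5075 GPa = 2.35075e+10 Pa
Step 2: E_line = G*b^2/2
b = 0.221 nm = 2.21e-10 m
E_line = 0.5 * 2.35075e+10 * (2.21e-10)^2 = 5.741e-10 J/m


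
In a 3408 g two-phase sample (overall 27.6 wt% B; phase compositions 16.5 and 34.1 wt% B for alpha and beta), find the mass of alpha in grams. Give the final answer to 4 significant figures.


f_alpha = (C_beta - C0) / (C_beta - C_alpha)
f_alpha = (34.1 - 27.6) / (34.1 - 16.5) = 0.369318
m_alpha = f_alpha * m_total = 0.369318 * 3408 = 1259 g


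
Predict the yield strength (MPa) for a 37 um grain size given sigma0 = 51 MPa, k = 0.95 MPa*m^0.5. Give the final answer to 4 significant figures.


sigma_y = sigma0 + k / sqrt(d)
d = 37 um = 3.7e-05 m
sigma_y = 51 + 0.95 / sqrt(3.7e-05)
sigma_y = 207.2 MPa


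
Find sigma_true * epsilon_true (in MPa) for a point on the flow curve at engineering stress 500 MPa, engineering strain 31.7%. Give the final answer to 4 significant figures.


sigma_true = sigma_eng * (1 + epsilon_eng)
sigma_true = 500 * (1 + 0.317) = 658.5 MPa
epsilon_true = ln(1 + epsilon_eng)
epsilon_true = ln(1 + 0.317) = 0.275356
sigma_true * epsilon_true = 658.5 * 0.275356 = 181.3 MPa


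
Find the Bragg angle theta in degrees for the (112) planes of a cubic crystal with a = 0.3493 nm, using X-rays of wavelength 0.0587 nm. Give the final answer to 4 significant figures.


d = a / sqrt(h^2+k^2+l^2)
d = 0.3493 / sqrt(6) = 0.142601 nm
lambda = 2*d*sin(theta)  =>  sin(theta) = lambda / (2*d)
sin(theta) = 0.0587 / (2 * 0.142601) = 0.205819
theta = 11.88 deg


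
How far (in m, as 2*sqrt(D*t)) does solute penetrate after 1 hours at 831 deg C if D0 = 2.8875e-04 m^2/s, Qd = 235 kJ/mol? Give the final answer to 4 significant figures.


Step 1: D = D0 * exp(-Qd/(R*T))
T = 1104.15 K
D = 2.8875e-04 * exp(-235e3 / (8.314 * 1104.15)) = 2.20214e-15 m^2/s
Step 2: L = 2*sqrt(D*t)
t = 1 h = 3600 s
L = 2*sqrt(2.20214e-15 * 3600) = 5.631e-06 m


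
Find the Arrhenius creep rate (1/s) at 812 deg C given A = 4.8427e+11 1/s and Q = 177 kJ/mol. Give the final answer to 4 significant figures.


rate = A * exp(-Q / (R*T))
T = 812 + 273.15 = 1085.15 K
rate = 4.8427e+11 * exp(-177e3 / (8.314 * 1085.15))
rate = 1461 1/s


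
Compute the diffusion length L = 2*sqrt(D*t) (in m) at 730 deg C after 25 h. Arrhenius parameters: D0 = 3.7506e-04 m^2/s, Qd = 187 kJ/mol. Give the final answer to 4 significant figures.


Step 1: D = D0 * exp(-Qd/(R*T))
T = 1003.15 K
D = 3.7506e-04 * exp(-187e3 / (8.314 * 1003.15)) = 6.86347e-14 m^2/s
Step 2: L = 2*sqrt(D*t)
t = 25 h = 90000 s
L = 2*sqrt(6.86347e-14 * 90000) = 1.572e-04 m


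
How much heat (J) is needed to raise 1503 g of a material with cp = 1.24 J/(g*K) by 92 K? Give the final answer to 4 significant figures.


Q = m * cp * dT
Q = 1503 * 1.24 * 92
Q = 171500 J


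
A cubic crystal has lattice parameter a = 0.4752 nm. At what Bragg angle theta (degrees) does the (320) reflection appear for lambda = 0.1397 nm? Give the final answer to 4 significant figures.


d = a / sqrt(h^2+k^2+l^2)
d = 0.4752 / sqrt(13) = 0.131797 nm
lambda = 2*d*sin(theta)  =>  sin(theta) = lambda / (2*d)
sin(theta) = 0.1397 / (2 * 0.131797) = 0.529983
theta = 32 deg


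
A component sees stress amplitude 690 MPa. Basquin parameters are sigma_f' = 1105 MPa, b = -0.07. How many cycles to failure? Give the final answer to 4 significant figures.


sigma_a = sigma_f' * (2*Nf)^b
2*Nf = (sigma_a / sigma_f')^(1/b)
2*Nf = (690 / 1105)^(1/-0.07)
2*Nf = 834.866
Nf = 417.4 cycles


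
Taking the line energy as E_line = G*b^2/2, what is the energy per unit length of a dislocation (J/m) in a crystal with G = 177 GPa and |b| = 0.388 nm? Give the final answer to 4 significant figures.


E = G*b^2/2
b = 0.388 nm = 3.88e-10 m
G = 177 GPa = 1.77e+11 Pa
E = 0.5 * 1.77e+11 * (3.88e-10)^2
E = 1.332e-08 J/m


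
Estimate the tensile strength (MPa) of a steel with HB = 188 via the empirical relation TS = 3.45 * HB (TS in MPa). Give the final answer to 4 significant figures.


TS (MPa) = 3.45 * HB
TS = 3.45 * 188
TS = 648.6 MPa


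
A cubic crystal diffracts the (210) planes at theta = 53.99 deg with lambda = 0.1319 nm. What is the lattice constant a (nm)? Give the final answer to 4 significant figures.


d = lambda / (2*sin(theta))
d = 0.1319 / (2*sin(53.99 deg))
d = 0.081529 nm
a = d * sqrt(h^2+k^2+l^2) = 0.081529 * sqrt(5)
a = 0.1823 nm


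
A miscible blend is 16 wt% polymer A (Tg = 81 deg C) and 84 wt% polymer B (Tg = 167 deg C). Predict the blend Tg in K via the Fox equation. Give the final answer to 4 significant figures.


1/Tg = w1/Tg1 + w2/Tg2 (in Kelvin)
Tg1 = 354.15 K, Tg2 = 440.15 K
1/Tg = 0.16/354.15 + 0.84/440.15
Tg = 423.7 K


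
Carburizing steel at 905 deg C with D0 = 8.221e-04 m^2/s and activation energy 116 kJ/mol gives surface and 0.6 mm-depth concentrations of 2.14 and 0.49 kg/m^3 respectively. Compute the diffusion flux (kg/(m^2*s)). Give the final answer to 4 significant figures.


Step 1: D = D0 * exp(-Qd/(R*T))
T = 905 + 273.15 = 1178.15 K
D = 8.221e-04 * exp(-116e3 / (8.314 * 1178.15)) = 5.91214e-09 m^2/s
Step 2: J = D * (C1 - C2) / dx
J = 5.91214e-09 * (2.14 - 0.49) / 6e-04
J = 1.626e-05 kg/(m^2*s)


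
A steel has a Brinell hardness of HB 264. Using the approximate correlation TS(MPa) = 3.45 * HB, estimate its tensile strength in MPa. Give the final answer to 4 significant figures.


TS (MPa) = 3.45 * HB
TS = 3.45 * 264
TS = 910.8 MPa


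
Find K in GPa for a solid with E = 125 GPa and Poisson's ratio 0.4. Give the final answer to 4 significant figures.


K = E / (3*(1-2*nu))
K = 125 / (3*(1-2*0.4))
K = 208.3 GPa


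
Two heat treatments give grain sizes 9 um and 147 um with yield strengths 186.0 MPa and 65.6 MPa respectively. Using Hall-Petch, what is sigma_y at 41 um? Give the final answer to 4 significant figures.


sigma_y = sigma0 + k / sqrt(d)
1/sqrt(d1) = 1/sqrt(9e-06) = 333.333;  1/sqrt(d2) = 82.4786
k = (sigma1 - sigma2) / (1/sqrt(d1) - 1/sqrt(d2)) = (186.0 - 65.6) / (333.333 - 82.4786) = 0.479959 MPa*m^0.5
sigma0 = sigma1 - k/sqrt(d1) = 186.0 - 0.479959*333.333 = 26.0136 MPa
sigma_y(d3) = 26.0136 + 0.479959 / sqrt(4.1e-05) = 101 MPa


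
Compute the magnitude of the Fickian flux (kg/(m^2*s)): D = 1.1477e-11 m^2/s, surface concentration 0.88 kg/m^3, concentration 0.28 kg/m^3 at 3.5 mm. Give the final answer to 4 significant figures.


J = -D * (dC/dx) = D * (C1 - C2) / dx
J = 1.1477e-11 * (0.88 - 0.28) / 3.5e-03
J = 1.967e-09 kg/(m^2*s)


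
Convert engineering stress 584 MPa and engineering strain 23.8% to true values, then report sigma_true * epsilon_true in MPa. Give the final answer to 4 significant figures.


sigma_true = sigma_eng * (1 + epsilon_eng)
sigma_true = 584 * (1 + 0.238) = 722.992 MPa
epsilon_true = ln(1 + epsilon_eng)
epsilon_true = ln(1 + 0.238) = 0.213497
sigma_true * epsilon_true = 722.992 * 0.213497 = 154.4 MPa


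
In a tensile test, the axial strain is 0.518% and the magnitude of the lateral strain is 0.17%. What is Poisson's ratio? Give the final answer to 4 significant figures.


nu = -epsilon_lat / epsilon_axial
Lateral strain is contraction (negative), so using magnitudes:
nu = 0.17 / 0.518
nu = 0.3282


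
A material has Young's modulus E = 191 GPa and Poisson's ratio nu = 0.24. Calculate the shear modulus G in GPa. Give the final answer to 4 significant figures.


G = E / (2*(1+nu))
G = 191 / (2*(1+0.24))
G = 77.02 GPa


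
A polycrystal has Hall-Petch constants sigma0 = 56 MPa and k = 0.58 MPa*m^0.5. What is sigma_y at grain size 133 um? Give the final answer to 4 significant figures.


sigma_y = sigma0 + k / sqrt(d)
d = 133 um = 1.33e-04 m
sigma_y = 56 + 0.58 / sqrt(1.33e-04)
sigma_y = 106.3 MPa


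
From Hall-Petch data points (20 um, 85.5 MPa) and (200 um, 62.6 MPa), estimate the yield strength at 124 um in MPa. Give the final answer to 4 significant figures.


sigma_y = sigma0 + k / sqrt(d)
1/sqrt(d1) = 1/sqrt(2e-05) = 223.607;  1/sqrt(d2) = 70.7107
k = (sigma1 - sigma2) / (1/sqrt(d1) - 1/sqrt(d2)) = (85.5 - 62.6) / (223.607 - 70.7107) = 0.149775 MPa*m^0.5
sigma0 = sigma1 - k/sqrt(d1) = 85.5 - 0.149775*223.607 = 52.0093 MPa
sigma_y(d3) = 52.0093 + 0.149775 / sqrt(1.24e-04) = 65.46 MPa


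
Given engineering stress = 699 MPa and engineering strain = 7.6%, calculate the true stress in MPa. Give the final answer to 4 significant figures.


sigma_true = sigma_eng * (1 + epsilon_eng)
sigma_true = 699 * (1 + 0.076)
sigma_true = 752.1 MPa


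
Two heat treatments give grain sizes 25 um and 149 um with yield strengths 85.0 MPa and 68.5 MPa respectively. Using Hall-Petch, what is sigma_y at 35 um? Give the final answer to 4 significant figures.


sigma_y = sigma0 + k / sqrt(d)
1/sqrt(d1) = 1/sqrt(2.5e-05) = 200;  1/sqrt(d2) = 81.9232
k = (sigma1 - sigma2) / (1/sqrt(d1) - 1/sqrt(d2)) = (85.0 - 68.5) / (200 - 81.9232) = 0.13974 MPa*m^0.5
sigma0 = sigma1 - k/sqrt(d1) = 85.0 - 0.13974*200 = 57.0521 MPa
sigma_y(d3) = 57.0521 + 0.13974 / sqrt(3.5e-05) = 80.67 MPa


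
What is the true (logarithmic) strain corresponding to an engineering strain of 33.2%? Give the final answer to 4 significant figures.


epsilon_true = ln(1 + epsilon_eng)
epsilon_true = ln(1 + 0.332)
epsilon_true = 0.2867


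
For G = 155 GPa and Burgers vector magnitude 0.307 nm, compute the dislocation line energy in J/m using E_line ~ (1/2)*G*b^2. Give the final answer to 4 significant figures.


E = G*b^2/2
b = 0.307 nm = 3.07e-10 m
G = 155 GPa = 1.55e+11 Pa
E = 0.5 * 1.55e+11 * (3.07e-10)^2
E = 7.304e-09 J/m


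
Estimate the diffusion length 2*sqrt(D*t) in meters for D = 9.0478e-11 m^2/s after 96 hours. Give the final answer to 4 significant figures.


t = 96 hr = 345600 s
Diffusion length = 2*sqrt(D*t)
= 2*sqrt(9.0478e-11 * 345600)
= 0.01118 m


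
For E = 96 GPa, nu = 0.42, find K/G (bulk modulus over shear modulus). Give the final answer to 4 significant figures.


G = E / (2*(1+nu))
G = 96 / (2*(1+0.42)) = 33.8028 GPa
K = E / (3*(1-2*nu))
K = 96 / (3*(1-2*0.42)) = 200 GPa
K/G = 200 / 33.8028 = 5.917


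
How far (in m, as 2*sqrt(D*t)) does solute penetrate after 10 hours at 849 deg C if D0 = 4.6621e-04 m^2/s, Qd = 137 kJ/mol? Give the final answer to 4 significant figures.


Step 1: D = D0 * exp(-Qd/(R*T))
T = 1122.15 K
D = 4.6621e-04 * exp(-137e3 / (8.314 * 1122.15)) = 1.95514e-10 m^2/s
Step 2: L = 2*sqrt(D*t)
t = 10 h = 36000 s
L = 2*sqrt(1.95514e-10 * 36000) = 5.306e-03 m


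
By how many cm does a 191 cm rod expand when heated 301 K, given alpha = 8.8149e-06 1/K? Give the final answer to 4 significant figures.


dL = L0 * alpha * dT
dL = 191 * 8.8149e-06 * 301
dL = 0.5068 cm


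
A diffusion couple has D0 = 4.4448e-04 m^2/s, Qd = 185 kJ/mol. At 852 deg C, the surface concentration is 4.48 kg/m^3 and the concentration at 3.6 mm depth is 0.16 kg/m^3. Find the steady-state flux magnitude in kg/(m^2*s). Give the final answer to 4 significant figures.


Step 1: D = D0 * exp(-Qd/(R*T))
T = 852 + 273.15 = 1125.15 K
D = 4.4448e-04 * exp(-185e3 / (8.314 * 1125.15)) = 1.14549e-12 m^2/s
Step 2: J = D * (C1 - C2) / dx
J = 1.14549e-12 * (4.48 - 0.16) / 3.6e-03
J = 1.375e-09 kg/(m^2*s)


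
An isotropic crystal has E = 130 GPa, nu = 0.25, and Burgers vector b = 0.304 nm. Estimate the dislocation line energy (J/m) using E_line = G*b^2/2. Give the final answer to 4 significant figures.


Step 1: G = E / (2*(1+nu))
G = 130 / (2*(1+0.25)) = 52 GPa = 5.2e+10 Pa
Step 2: E_line = G*b^2/2
b = 0.304 nm = 3.04e-10 m
E_line = 0.5 * 5.2e+10 * (3.04e-10)^2 = 2.403e-09 J/m


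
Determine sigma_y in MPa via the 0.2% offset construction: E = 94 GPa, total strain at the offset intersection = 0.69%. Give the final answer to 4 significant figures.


Offset strain = 0.002
Elastic strain at yield = total_strain - offset = 6.9e-03 - 0.002 = 4.9e-03
sigma_y = E * elastic_strain = 94000 * 4.9e-03
sigma_y = 460.6 MPa


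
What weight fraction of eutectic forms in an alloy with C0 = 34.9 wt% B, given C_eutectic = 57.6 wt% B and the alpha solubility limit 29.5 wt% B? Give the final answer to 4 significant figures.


f_primary = (C_e - C0) / (C_e - C_alpha_max)
f_primary = (57.6 - 34.9) / (57.6 - 29.5)
f_primary = 0.807829
f_eutectic = 1 - 0.807829 = 0.1922


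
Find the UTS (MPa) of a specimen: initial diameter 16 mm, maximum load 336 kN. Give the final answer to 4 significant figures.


A0 = pi*(d/2)^2 = pi*(16/2)^2 = 201.062 mm^2
UTS = F_max / A0 = 336*1000 / 201.062
UTS = 1671 MPa


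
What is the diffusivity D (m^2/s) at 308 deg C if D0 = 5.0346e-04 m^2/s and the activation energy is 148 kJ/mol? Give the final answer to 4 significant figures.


D = D0 * exp(-Qd / (R*T))
T = 581.15 K
D = 5.0346e-04 * exp(-148e3 / (8.314 * 581.15))
D = 2.506e-17 m^2/s


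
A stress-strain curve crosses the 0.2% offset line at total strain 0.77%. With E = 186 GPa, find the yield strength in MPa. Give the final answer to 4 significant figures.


Offset strain = 0.002
Elastic strain at yield = total_strain - offset = 7.7e-03 - 0.002 = 5.7e-03
sigma_y = E * elastic_strain = 186000 * 5.7e-03
sigma_y = 1060 MPa


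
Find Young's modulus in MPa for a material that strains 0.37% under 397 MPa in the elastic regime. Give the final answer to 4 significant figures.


E = sigma / epsilon
epsilon = 0.37% = 3.7e-03
E = 397 / 3.7e-03
E = 107300 MPa


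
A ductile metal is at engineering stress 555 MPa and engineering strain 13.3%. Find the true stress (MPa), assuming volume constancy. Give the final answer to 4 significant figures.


sigma_true = sigma_eng * (1 + epsilon_eng)
sigma_true = 555 * (1 + 0.133)
sigma_true = 628.8 MPa


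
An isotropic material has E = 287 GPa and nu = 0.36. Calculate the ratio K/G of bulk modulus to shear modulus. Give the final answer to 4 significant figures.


G = E / (2*(1+nu))
G = 287 / (2*(1+0.36)) = 105.515 GPa
K = E / (3*(1-2*nu))
K = 287 / (3*(1-2*0.36)) = 341.667 GPa
K/G = 341.667 / 105.515 = 3.238


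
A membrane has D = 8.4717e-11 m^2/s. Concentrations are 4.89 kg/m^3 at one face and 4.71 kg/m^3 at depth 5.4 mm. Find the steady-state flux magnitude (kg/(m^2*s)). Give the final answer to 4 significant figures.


J = -D * (dC/dx) = D * (C1 - C2) / dx
J = 8.4717e-11 * (4.89 - 4.71) / 5.4e-03
J = 2.824e-09 kg/(m^2*s)


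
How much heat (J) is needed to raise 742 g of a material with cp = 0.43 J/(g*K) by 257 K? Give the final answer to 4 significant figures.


Q = m * cp * dT
Q = 742 * 0.43 * 257
Q = 82000 J


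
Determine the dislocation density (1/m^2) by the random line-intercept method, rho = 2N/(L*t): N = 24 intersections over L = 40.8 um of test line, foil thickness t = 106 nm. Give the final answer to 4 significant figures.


rho = 2N / (L * t)
L = 40.8 um = 4.08e-05 m, t = 106 nm = 1.06e-07 m
rho = 2 * 24 / (4.08e-05 * 1.06e-07)
rho = 1.11e+13 1/m^2


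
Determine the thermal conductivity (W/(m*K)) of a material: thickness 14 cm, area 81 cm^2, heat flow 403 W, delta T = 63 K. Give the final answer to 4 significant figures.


k = Q*L / (A*dT)
L = 0.14 m, A = 8.1e-03 m^2
k = 403 * 0.14 / (8.1e-03 * 63)
k = 110.6 W/(m*K)


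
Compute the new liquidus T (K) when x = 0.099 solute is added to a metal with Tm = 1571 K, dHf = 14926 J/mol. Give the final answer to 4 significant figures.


dT = R*Tm^2*x / dHf
dT = 8.314 * 1571^2 * 0.099 / 14926
dT = 136.099 K
T_new = 1571 - 136.099 = 1435 K


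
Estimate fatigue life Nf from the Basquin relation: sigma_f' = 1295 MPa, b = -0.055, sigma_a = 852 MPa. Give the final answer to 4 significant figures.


sigma_a = sigma_f' * (2*Nf)^b
2*Nf = (sigma_a / sigma_f')^(1/b)
2*Nf = (852 / 1295)^(1/-0.055)
2*Nf = 2023.03
Nf = 1012 cycles


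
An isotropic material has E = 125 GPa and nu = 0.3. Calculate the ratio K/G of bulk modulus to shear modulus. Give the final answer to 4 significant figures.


G = E / (2*(1+nu))
G = 125 / (2*(1+0.3)) = 48.0769 GPa
K = E / (3*(1-2*nu))
K = 125 / (3*(1-2*0.3)) = 104.167 GPa
K/G = 104.167 / 48.0769 = 2.167


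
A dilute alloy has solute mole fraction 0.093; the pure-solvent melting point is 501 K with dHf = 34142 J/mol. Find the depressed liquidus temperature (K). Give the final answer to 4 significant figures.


dT = R*Tm^2*x / dHf
dT = 8.314 * 501^2 * 0.093 / 34142
dT = 5.68433 K
T_new = 501 - 5.68433 = 495.3 K


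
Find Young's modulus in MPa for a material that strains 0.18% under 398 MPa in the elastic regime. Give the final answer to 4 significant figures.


E = sigma / epsilon
epsilon = 0.18% = 1.8e-03
E = 398 / 1.8e-03
E = 221100 MPa


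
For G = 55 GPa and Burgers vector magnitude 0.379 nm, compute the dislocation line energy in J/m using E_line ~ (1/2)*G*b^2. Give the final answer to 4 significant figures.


E = G*b^2/2
b = 0.379 nm = 3.79e-10 m
G = 55 GPa = 5.5e+10 Pa
E = 0.5 * 5.5e+10 * (3.79e-10)^2
E = 3.95e-09 J/m


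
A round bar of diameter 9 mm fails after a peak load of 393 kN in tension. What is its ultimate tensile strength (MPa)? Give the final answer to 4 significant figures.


A0 = pi*(d/2)^2 = pi*(9/2)^2 = 63.6173 mm^2
UTS = F_max / A0 = 393*1000 / 63.6173
UTS = 6178 MPa


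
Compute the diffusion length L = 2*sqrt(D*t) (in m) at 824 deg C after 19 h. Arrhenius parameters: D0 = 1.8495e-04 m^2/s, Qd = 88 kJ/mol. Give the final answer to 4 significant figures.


Step 1: D = D0 * exp(-Qd/(R*T))
T = 1097.15 K
D = 1.8495e-04 * exp(-88e3 / (8.314 * 1097.15)) = 1.19475e-08 m^2/s
Step 2: L = 2*sqrt(D*t)
t = 19 h = 68400 s
L = 2*sqrt(1.19475e-08 * 68400) = 0.05717 m


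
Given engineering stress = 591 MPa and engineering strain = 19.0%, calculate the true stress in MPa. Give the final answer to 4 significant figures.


sigma_true = sigma_eng * (1 + epsilon_eng)
sigma_true = 591 * (1 + 0.19)
sigma_true = 703.3 MPa


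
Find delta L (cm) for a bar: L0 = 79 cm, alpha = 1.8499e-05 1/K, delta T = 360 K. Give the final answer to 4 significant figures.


dL = L0 * alpha * dT
dL = 79 * 1.8499e-05 * 360
dL = 0.5261 cm


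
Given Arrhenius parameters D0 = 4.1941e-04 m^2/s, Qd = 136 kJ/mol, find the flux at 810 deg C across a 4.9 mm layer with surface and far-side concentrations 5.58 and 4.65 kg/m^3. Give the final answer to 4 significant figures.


Step 1: D = D0 * exp(-Qd/(R*T))
T = 810 + 273.15 = 1083.15 K
D = 4.1941e-04 * exp(-136e3 / (8.314 * 1083.15)) = 1.15834e-10 m^2/s
Step 2: J = D * (C1 - C2) / dx
J = 1.15834e-10 * (5.58 - 4.65) / 4.9e-03
J = 2.198e-08 kg/(m^2*s)


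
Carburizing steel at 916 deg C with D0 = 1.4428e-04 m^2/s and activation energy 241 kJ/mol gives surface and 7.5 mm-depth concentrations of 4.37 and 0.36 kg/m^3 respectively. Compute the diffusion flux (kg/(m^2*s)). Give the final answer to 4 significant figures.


Step 1: D = D0 * exp(-Qd/(R*T))
T = 916 + 273.15 = 1189.15 K
D = 1.4428e-04 * exp(-241e3 / (8.314 * 1189.15)) = 3.73809e-15 m^2/s
Step 2: J = D * (C1 - C2) / dx
J = 3.73809e-15 * (4.37 - 0.36) / 7.5e-03
J = 1.999e-12 kg/(m^2*s)


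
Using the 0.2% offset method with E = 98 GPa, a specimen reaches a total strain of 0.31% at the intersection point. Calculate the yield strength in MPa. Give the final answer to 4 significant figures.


Offset strain = 0.002
Elastic strain at yield = total_strain - offset = 3.1e-03 - 0.002 = 1.1e-03
sigma_y = E * elastic_strain = 98000 * 1.1e-03
sigma_y = 107.8 MPa


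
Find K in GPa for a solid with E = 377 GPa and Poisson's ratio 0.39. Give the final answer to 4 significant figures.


K = E / (3*(1-2*nu))
K = 377 / (3*(1-2*0.39))
K = 571.2 GPa


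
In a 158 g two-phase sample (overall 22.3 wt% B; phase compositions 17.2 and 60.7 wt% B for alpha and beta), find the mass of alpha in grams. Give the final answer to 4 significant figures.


f_alpha = (C_beta - C0) / (C_beta - C_alpha)
f_alpha = (60.7 - 22.3) / (60.7 - 17.2) = 0.882759
m_alpha = f_alpha * m_total = 0.882759 * 158 = 139.5 g


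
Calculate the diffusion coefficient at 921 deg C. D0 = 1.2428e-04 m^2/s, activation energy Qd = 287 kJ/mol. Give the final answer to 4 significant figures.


D = D0 * exp(-Qd / (R*T))
T = 1194.15 K
D = 1.2428e-04 * exp(-287e3 / (8.314 * 1194.15))
D = 3.467e-17 m^2/s


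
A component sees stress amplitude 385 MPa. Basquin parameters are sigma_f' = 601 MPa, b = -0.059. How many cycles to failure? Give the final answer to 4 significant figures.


sigma_a = sigma_f' * (2*Nf)^b
2*Nf = (sigma_a / sigma_f')^(1/b)
2*Nf = (385 / 601)^(1/-0.059)
2*Nf = 1897.58
Nf = 948.8 cycles


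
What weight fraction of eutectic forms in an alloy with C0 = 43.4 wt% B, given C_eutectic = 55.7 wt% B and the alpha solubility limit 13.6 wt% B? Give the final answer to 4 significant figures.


f_primary = (C_e - C0) / (C_e - C_alpha_max)
f_primary = (55.7 - 43.4) / (55.7 - 13.6)
f_primary = 0.292162
f_eutectic = 1 - 0.292162 = 0.7078


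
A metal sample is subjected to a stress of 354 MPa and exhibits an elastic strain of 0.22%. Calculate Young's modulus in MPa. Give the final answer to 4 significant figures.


E = sigma / epsilon
epsilon = 0.22% = 2.2e-03
E = 354 / 2.2e-03
E = 160900 MPa


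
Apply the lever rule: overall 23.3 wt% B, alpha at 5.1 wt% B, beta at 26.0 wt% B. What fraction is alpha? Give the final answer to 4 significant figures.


f_alpha = (C_beta - C0) / (C_beta - C_alpha)
f_alpha = (26.0 - 23.3) / (26.0 - 5.1)
f_alpha = 0.1292


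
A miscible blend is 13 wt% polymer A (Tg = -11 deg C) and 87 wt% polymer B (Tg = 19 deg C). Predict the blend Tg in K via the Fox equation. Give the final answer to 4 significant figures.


1/Tg = w1/Tg1 + w2/Tg2 (in Kelvin)
Tg1 = 262.15 K, Tg2 = 292.15 K
1/Tg = 0.13/262.15 + 0.87/292.15
Tg = 287.9 K


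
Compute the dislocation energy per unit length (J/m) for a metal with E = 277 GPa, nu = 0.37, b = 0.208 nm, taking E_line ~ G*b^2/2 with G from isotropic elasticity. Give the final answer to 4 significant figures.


Step 1: G = E / (2*(1+nu))
G = 277 / (2*(1+0.37)) = 101.095 GPa = 1.01095e+11 Pa
Step 2: E_line = G*b^2/2
b = 0.208 nm = 2.08e-10 m
E_line = 0.5 * 1.01095e+11 * (2.08e-10)^2 = 2.187e-09 J/m


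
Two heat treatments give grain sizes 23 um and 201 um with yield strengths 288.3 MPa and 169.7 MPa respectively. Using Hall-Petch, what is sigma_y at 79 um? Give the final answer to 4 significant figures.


sigma_y = sigma0 + k / sqrt(d)
1/sqrt(d1) = 1/sqrt(2.3e-05) = 208.514;  1/sqrt(d2) = 70.5346
k = (sigma1 - sigma2) / (1/sqrt(d1) - 1/sqrt(d2)) = (288.3 - 169.7) / (208.514 - 70.5346) = 0.859546 MPa*m^0.5
sigma0 = sigma1 - k/sqrt(d1) = 288.3 - 0.859546*208.514 = 109.072 MPa
sigma_y(d3) = 109.072 + 0.859546 / sqrt(7.9e-05) = 205.8 MPa


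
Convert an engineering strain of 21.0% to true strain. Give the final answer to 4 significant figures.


epsilon_true = ln(1 + epsilon_eng)
epsilon_true = ln(1 + 0.21)
epsilon_true = 0.1906


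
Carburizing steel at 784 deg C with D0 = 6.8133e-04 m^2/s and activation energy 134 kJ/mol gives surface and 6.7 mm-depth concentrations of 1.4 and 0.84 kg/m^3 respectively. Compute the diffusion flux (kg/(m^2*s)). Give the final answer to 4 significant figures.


Step 1: D = D0 * exp(-Qd/(R*T))
T = 784 + 273.15 = 1057.15 K
D = 6.8133e-04 * exp(-134e3 / (8.314 * 1057.15)) = 1.62956e-10 m^2/s
Step 2: J = D * (C1 - C2) / dx
J = 1.62956e-10 * (1.4 - 0.84) / 6.7e-03
J = 1.362e-08 kg/(m^2*s)


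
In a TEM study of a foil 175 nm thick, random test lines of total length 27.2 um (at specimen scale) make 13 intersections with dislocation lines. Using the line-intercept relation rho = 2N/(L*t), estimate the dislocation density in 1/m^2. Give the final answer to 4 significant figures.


rho = 2N / (L * t)
L = 27.2 um = 2.72e-05 m, t = 175 nm = 1.75e-07 m
rho = 2 * 13 / (2.72e-05 * 1.75e-07)
rho = 5.462e+12 1/m^2


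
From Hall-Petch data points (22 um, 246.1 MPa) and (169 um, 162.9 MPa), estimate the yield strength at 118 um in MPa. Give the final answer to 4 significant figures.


sigma_y = sigma0 + k / sqrt(d)
1/sqrt(d1) = 1/sqrt(2.2e-05) = 213.201;  1/sqrt(d2) = 76.9231
k = (sigma1 - sigma2) / (1/sqrt(d1) - 1/sqrt(d2)) = (246.1 - 162.9) / (213.201 - 76.9231) = 0.610518 MPa*m^0.5
sigma0 = sigma1 - k/sqrt(d1) = 246.1 - 0.610518*213.201 = 115.937 MPa
sigma_y(d3) = 115.937 + 0.610518 / sqrt(1.18e-04) = 172.1 MPa


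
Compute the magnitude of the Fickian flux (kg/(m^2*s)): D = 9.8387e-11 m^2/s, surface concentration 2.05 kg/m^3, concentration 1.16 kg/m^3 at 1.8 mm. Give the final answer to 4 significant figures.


J = -D * (dC/dx) = D * (C1 - C2) / dx
J = 9.8387e-11 * (2.05 - 1.16) / 1.8e-03
J = 4.865e-08 kg/(m^2*s)


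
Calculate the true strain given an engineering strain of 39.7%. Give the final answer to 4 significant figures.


epsilon_true = ln(1 + epsilon_eng)
epsilon_true = ln(1 + 0.397)
epsilon_true = 0.3343


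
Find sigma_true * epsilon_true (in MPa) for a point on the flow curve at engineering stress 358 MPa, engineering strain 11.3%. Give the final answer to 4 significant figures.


sigma_true = sigma_eng * (1 + epsilon_eng)
sigma_true = 358 * (1 + 0.113) = 398.454 MPa
epsilon_true = ln(1 + epsilon_eng)
epsilon_true = ln(1 + 0.113) = 0.107059
sigma_true * epsilon_true = 398.454 * 0.107059 = 42.66 MPa


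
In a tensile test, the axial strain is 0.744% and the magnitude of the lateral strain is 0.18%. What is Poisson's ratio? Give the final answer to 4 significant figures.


nu = -epsilon_lat / epsilon_axial
Lateral strain is contraction (negative), so using magnitudes:
nu = 0.18 / 0.744
nu = 0.2419


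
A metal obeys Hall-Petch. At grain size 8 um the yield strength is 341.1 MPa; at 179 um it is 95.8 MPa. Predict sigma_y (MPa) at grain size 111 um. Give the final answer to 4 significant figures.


sigma_y = sigma0 + k / sqrt(d)
1/sqrt(d1) = 1/sqrt(8e-06) = 353.553;  1/sqrt(d2) = 74.7435
k = (sigma1 - sigma2) / (1/sqrt(d1) - 1/sqrt(d2)) = (341.1 - 95.8) / (353.553 - 74.7435) = 0.879811 MPa*m^0.5
sigma0 = sigma1 - k/sqrt(d1) = 341.1 - 0.879811*353.553 = 30.0398 MPa
sigma_y(d3) = 30.0398 + 0.879811 / sqrt(1.11e-04) = 113.5 MPa


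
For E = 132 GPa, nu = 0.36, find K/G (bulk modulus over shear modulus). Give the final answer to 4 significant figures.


G = E / (2*(1+nu))
G = 132 / (2*(1+0.36)) = 48.5294 GPa
K = E / (3*(1-2*nu))
K = 132 / (3*(1-2*0.36)) = 157.143 GPa
K/G = 157.143 / 48.5294 = 3.238


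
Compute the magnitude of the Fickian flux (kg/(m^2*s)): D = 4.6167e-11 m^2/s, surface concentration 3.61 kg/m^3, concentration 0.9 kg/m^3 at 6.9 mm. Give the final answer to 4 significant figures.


J = -D * (dC/dx) = D * (C1 - C2) / dx
J = 4.6167e-11 * (3.61 - 0.9) / 6.9e-03
J = 1.813e-08 kg/(m^2*s)


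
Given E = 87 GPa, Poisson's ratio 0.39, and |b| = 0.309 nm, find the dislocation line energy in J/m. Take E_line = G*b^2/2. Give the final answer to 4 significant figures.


Step 1: G = E / (2*(1+nu))
G = 87 / (2*(1+0.39)) = 31.295 GPa = 3.1295e+10 Pa
Step 2: E_line = G*b^2/2
b = 0.309 nm = 3.09e-10 m
E_line = 0.5 * 3.1295e+10 * (3.09e-10)^2 = 1.494e-09 J/m


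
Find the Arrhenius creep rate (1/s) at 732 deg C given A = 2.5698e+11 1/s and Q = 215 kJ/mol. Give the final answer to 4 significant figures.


rate = A * exp(-Q / (R*T))
T = 732 + 273.15 = 1005.15 K
rate = 2.5698e+11 * exp(-215e3 / (8.314 * 1005.15))
rate = 1.724 1/s


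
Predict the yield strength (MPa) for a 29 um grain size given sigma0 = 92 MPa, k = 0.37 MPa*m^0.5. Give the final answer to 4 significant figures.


sigma_y = sigma0 + k / sqrt(d)
d = 29 um = 2.9e-05 m
sigma_y = 92 + 0.37 / sqrt(2.9e-05)
sigma_y = 160.7 MPa


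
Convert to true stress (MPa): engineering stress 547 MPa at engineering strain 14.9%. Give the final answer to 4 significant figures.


sigma_true = sigma_eng * (1 + epsilon_eng)
sigma_true = 547 * (1 + 0.149)
sigma_true = 628.5 MPa


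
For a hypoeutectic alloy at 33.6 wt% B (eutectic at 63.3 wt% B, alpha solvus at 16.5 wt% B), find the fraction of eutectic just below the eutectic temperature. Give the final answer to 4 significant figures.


f_primary = (C_e - C0) / (C_e - C_alpha_max)
f_primary = (63.3 - 33.6) / (63.3 - 16.5)
f_primary = 0.634615
f_eutectic = 1 - 0.634615 = 0.3654


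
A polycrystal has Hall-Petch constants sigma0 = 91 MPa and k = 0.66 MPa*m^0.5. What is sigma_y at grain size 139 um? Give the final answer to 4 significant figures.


sigma_y = sigma0 + k / sqrt(d)
d = 139 um = 1.39e-04 m
sigma_y = 91 + 0.66 / sqrt(1.39e-04)
sigma_y = 147 MPa


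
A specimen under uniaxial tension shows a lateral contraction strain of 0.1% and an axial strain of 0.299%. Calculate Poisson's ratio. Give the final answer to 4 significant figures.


nu = -epsilon_lat / epsilon_axial
Lateral strain is contraction (negative), so using magnitudes:
nu = 0.1 / 0.299
nu = 0.3344


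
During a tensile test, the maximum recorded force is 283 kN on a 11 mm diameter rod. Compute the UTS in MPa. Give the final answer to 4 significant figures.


A0 = pi*(d/2)^2 = pi*(11/2)^2 = 95.0332 mm^2
UTS = F_max / A0 = 283*1000 / 95.0332
UTS = 2978 MPa


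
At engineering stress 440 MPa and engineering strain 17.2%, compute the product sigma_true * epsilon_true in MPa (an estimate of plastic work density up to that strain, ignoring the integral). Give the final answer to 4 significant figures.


sigma_true = sigma_eng * (1 + epsilon_eng)
sigma_true = 440 * (1 + 0.172) = 515.68 MPa
epsilon_true = ln(1 + epsilon_eng)
epsilon_true = ln(1 + 0.172) = 0.158712
sigma_true * epsilon_true = 515.68 * 0.158712 = 81.84 MPa


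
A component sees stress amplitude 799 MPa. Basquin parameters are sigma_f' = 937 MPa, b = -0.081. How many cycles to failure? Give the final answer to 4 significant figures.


sigma_a = sigma_f' * (2*Nf)^b
2*Nf = (sigma_a / sigma_f')^(1/b)
2*Nf = (799 / 937)^(1/-0.081)
2*Nf = 7.14879
Nf = 3.574 cycles


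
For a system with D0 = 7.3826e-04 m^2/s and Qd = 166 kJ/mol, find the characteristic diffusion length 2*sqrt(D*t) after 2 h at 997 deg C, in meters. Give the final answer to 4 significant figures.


Step 1: D = D0 * exp(-Qd/(R*T))
T = 1270.15 K
D = 7.3826e-04 * exp(-166e3 / (8.314 * 1270.15)) = 1.09964e-10 m^2/s
Step 2: L = 2*sqrt(D*t)
t = 2 h = 7200 s
L = 2*sqrt(1.09964e-10 * 7200) = 1.78e-03 m


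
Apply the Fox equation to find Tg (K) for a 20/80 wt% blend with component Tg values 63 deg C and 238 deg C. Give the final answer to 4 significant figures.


1/Tg = w1/Tg1 + w2/Tg2 (in Kelvin)
Tg1 = 336.15 K, Tg2 = 511.15 K
1/Tg = 0.2/336.15 + 0.8/511.15
Tg = 462.9 K


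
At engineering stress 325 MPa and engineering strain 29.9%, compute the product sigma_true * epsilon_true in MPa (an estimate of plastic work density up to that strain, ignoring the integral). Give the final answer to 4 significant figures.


sigma_true = sigma_eng * (1 + epsilon_eng)
sigma_true = 325 * (1 + 0.299) = 422.175 MPa
epsilon_true = ln(1 + epsilon_eng)
epsilon_true = ln(1 + 0.299) = 0.261595
sigma_true * epsilon_true = 422.175 * 0.261595 = 110.4 MPa


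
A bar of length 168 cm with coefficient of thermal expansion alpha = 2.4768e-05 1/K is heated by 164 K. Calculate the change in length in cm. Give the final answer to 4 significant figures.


dL = L0 * alpha * dT
dL = 168 * 2.4768e-05 * 164
dL = 0.6824 cm


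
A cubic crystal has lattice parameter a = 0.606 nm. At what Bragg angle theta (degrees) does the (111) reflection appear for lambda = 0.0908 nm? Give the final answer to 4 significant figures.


d = a / sqrt(h^2+k^2+l^2)
d = 0.606 / sqrt(3) = 0.349874 nm
lambda = 2*d*sin(theta)  =>  sin(theta) = lambda / (2*d)
sin(theta) = 0.0908 / (2 * 0.349874) = 0.129761
theta = 7.456 deg


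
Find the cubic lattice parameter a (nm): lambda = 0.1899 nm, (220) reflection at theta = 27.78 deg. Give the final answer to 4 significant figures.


d = lambda / (2*sin(theta))
d = 0.1899 / (2*sin(27.78 deg))
d = 0.203721 nm
a = d * sqrt(h^2+k^2+l^2) = 0.203721 * sqrt(8)
a = 0.5762 nm


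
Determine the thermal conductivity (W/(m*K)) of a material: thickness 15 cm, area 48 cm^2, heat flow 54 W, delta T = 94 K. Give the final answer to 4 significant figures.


k = Q*L / (A*dT)
L = 0.15 m, A = 4.8e-03 m^2
k = 54 * 0.15 / (4.8e-03 * 94)
k = 17.95 W/(m*K)


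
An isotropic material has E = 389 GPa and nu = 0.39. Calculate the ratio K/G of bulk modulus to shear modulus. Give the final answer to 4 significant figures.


G = E / (2*(1+nu))
G = 389 / (2*(1+0.39)) = 139.928 GPa
K = E / (3*(1-2*nu))
K = 389 / (3*(1-2*0.39)) = 589.394 GPa
K/G = 589.394 / 139.928 = 4.212


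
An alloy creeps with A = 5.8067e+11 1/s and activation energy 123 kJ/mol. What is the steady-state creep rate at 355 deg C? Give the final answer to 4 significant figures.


rate = A * exp(-Q / (R*T))
T = 355 + 273.15 = 628.15 K
rate = 5.8067e+11 * exp(-123e3 / (8.314 * 628.15))
rate = 34.3 1/s


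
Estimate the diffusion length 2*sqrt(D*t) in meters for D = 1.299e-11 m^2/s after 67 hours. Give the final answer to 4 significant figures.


t = 67 hr = 241200 s
Diffusion length = 2*sqrt(D*t)
= 2*sqrt(1.299e-11 * 241200)
= 3.54e-03 m


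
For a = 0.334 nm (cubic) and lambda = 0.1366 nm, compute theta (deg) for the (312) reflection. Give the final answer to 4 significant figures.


d = a / sqrt(h^2+k^2+l^2)
d = 0.334 / sqrt(14) = 0.0892653 nm
lambda = 2*d*sin(theta)  =>  sin(theta) = lambda / (2*d)
sin(theta) = 0.1366 / (2 * 0.0892653) = 0.765135
theta = 49.92 deg


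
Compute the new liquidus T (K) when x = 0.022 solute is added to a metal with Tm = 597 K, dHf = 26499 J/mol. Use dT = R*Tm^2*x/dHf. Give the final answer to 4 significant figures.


dT = R*Tm^2*x / dHf
dT = 8.314 * 597^2 * 0.022 / 26499
dT = 2.46009 K
T_new = 597 - 2.46009 = 594.5 K


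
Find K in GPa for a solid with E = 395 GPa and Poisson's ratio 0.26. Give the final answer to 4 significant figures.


K = E / (3*(1-2*nu))
K = 395 / (3*(1-2*0.26))
K = 274.3 GPa


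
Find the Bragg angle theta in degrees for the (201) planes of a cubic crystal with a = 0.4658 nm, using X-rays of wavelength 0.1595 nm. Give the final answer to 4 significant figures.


d = a / sqrt(h^2+k^2+l^2)
d = 0.4658 / sqrt(5) = 0.208312 nm
lambda = 2*d*sin(theta)  =>  sin(theta) = lambda / (2*d)
sin(theta) = 0.1595 / (2 * 0.208312) = 0.382839
theta = 22.51 deg


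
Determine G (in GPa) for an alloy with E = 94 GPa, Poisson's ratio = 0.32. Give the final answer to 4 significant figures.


G = E / (2*(1+nu))
G = 94 / (2*(1+0.32))
G = 35.61 GPa


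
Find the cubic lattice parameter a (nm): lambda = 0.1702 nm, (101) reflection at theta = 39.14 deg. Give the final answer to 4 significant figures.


d = lambda / (2*sin(theta))
d = 0.1702 / (2*sin(39.14 deg))
d = 0.134819 nm
a = d * sqrt(h^2+k^2+l^2) = 0.134819 * sqrt(2)
a = 0.1907 nm


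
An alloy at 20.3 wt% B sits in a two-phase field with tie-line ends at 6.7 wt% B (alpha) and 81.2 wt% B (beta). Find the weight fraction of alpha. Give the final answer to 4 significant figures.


f_alpha = (C_beta - C0) / (C_beta - C_alpha)
f_alpha = (81.2 - 20.3) / (81.2 - 6.7)
f_alpha = 0.8174


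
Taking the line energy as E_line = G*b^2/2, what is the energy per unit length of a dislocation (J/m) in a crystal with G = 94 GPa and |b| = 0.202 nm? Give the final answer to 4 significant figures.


E = G*b^2/2
b = 0.202 nm = 2.02e-10 m
G = 94 GPa = 9.4e+10 Pa
E = 0.5 * 9.4e+10 * (2.02e-10)^2
E = 1.918e-09 J/m


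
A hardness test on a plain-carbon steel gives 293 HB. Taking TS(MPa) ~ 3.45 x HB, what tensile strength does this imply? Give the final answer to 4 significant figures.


TS (MPa) = 3.45 * HB
TS = 3.45 * 293
TS = 1011 MPa


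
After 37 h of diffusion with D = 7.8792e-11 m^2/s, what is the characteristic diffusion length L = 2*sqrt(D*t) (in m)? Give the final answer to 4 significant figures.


t = 37 hr = 133200 s
Diffusion length = 2*sqrt(D*t)
= 2*sqrt(7.8792e-11 * 133200)
= 6.479e-03 m


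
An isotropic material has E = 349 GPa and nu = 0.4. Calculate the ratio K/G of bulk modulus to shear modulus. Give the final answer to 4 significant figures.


G = E / (2*(1+nu))
G = 349 / (2*(1+0.4)) = 124.643 GPa
K = E / (3*(1-2*nu))
K = 349 / (3*(1-2*0.4)) = 581.667 GPa
K/G = 581.667 / 124.643 = 4.667


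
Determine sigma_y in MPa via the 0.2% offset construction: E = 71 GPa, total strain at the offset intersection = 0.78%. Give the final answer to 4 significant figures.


Offset strain = 0.002
Elastic strain at yield = total_strain - offset = 7.8e-03 - 0.002 = 5.8e-03
sigma_y = E * elastic_strain = 71000 * 5.8e-03
sigma_y = 411.8 MPa


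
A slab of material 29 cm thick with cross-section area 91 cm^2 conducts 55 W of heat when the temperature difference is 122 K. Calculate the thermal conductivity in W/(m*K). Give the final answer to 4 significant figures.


k = Q*L / (A*dT)
L = 0.29 m, A = 9.1e-03 m^2
k = 55 * 0.29 / (9.1e-03 * 122)
k = 14.37 W/(m*K)


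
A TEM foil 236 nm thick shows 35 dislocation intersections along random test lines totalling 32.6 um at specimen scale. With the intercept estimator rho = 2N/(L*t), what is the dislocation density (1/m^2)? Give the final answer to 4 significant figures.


rho = 2N / (L * t)
L = 32.6 um = 3.26e-05 m, t = 236 nm = 2.36e-07 m
rho = 2 * 35 / (3.26e-05 * 2.36e-07)
rho = 9.098e+12 1/m^2


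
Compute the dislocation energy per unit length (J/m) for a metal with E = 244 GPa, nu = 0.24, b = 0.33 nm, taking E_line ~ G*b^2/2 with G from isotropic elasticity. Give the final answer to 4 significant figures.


Step 1: G = E / (2*(1+nu))
G = 244 / (2*(1+0.24)) = 98.3871 GPa = 9.83871e+10 Pa
Step 2: E_line = G*b^2/2
b = 0.33 nm = 3.3e-10 m
E_line = 0.5 * 9.83871e+10 * (3.3e-10)^2 = 5.357e-09 J/m


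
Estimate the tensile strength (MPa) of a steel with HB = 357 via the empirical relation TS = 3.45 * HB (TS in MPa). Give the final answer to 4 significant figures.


TS (MPa) = 3.45 * HB
TS = 3.45 * 357
TS = 1232 MPa


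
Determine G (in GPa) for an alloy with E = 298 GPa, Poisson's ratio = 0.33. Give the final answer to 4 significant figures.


G = E / (2*(1+nu))
G = 298 / (2*(1+0.33))
G = 112 GPa


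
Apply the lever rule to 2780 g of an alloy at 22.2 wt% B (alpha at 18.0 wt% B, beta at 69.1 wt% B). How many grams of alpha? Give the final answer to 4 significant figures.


f_alpha = (C_beta - C0) / (C_beta - C_alpha)
f_alpha = (69.1 - 22.2) / (69.1 - 18.0) = 0.917808
m_alpha = f_alpha * m_total = 0.917808 * 2780 = 2552 g
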